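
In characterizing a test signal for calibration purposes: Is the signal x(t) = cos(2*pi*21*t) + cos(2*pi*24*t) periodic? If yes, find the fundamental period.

f1 = 21 Hz, f2 = 24 Hz
Period T1 = 1/21, T2 = 1/24
Ratio T1/T2 = 24/21, which is rational.
The signal is periodic with fundamental period T = 1/GCD(21,24) = 1/3 s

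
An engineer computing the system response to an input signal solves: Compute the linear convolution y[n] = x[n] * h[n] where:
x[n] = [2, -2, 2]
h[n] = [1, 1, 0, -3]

y[n] = sum_k x[k]*h[n-k]. Output length = len(x) + len(h) - 1 = 3 + 4 - 1 = 6.
y[0] = 2*1 = 2
y[1] = -2*1 + 2*1 = 0
y[2] = 2*1 + -2*1 + 2*0 = 0
y[3] = 2*1 + -2*0 + 2*-3 = -4
y[4] = 2*0 + -2*-3 = 6
y[5] = 2*-3 = -6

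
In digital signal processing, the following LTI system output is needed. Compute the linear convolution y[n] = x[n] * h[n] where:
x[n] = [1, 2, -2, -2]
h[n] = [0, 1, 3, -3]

y[n] = sum_k x[k]*h[n-k]. Output length = len(x) + len(h) - 1 = 4 + 4 - 1 = 7.
y[0] = 1*0 = 0
y[1] = 2*0 + 1*1 = 1
y[2] = -2*0 + 2*1 + 1*3 = 5
y[3] = -2*0 + -2*1 + 2*3 + 1*-3 = 1
y[4] = -2*1 + -2*3 + 2*-3 = -14
y[5] = -2*3 + -2*-3 = 0
y[6] = -2*-3 = 6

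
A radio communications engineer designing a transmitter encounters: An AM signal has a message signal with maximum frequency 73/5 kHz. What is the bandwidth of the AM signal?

In AM (double-sideband), the bandwidth is twice the message frequency.
BW = 2 * f_m = 2 * 73/5 kHz = 146/5 kHz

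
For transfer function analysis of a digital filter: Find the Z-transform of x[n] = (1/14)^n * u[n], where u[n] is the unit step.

The Z-transform of a^n * u[n] is z/(z-a) for |z| > |a|.
Here a = 1/14, so X(z) = z/(z - (1/14)) = 14z/(14z - 1)
ROC: |z| > 1/14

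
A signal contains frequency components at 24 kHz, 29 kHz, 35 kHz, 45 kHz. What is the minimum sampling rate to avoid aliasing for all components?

The highest frequency component is f_max = 45 kHz.
Nyquist rate = 2 * f_max = 2 * 45 kHz = 90 kHz.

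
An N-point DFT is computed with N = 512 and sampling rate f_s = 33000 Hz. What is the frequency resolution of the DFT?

DFT frequency resolution = f_s / N
= 33000 / 512 = 4125/64 Hz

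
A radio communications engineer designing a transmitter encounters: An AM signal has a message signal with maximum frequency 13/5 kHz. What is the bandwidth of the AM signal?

In AM (double-sideband), the bandwidth is twice the message frequency.
BW = 2 * f_m = 2 * 13/5 kHz = 26/5 kHz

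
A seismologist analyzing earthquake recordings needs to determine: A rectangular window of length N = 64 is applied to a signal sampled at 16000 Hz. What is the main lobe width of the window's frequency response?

For a rectangular window of length N,
the main lobe width in frequency is 2*f_s/N.
= 2*16000/64 = 500 Hz
This determines the minimum frequency separation for resolving two sinusoids.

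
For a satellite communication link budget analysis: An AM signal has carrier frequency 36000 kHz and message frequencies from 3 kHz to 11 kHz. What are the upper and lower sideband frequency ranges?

Upper sideband (USB) = fc + [fm_low, fm_high] = 36000 + [3, 11] = [36003, 36011] kHz
Lower sideband (LSB) = fc - [fm_high, fm_low] = 36000 - [11, 3] = [35989, 35997] kHz
Total occupied spectrum: 35989 kHz to 36011 kHz (plus carrier at 36000 kHz)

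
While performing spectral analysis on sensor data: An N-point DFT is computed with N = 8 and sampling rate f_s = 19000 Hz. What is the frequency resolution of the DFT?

DFT frequency resolution = f_s / N
= 19000 / 8 = 2375 Hz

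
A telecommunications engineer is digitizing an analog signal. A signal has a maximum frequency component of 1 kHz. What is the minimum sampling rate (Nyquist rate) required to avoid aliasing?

By the Nyquist-Shannon sampling theorem,
the minimum sampling rate (Nyquist rate) must be at least 2 * f_max.
Nyquist rate = 2 * 1 kHz = 2 kHz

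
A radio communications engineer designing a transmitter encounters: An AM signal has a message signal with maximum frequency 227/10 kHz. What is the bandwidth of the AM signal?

In AM (double-sideband), the bandwidth is twice the message frequency.
BW = 2 * f_m = 2 * 227/10 kHz = 227/5 kHz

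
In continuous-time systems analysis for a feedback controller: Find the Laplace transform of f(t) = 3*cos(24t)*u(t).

Standard pair: cos(wt)*u(t) <-> s/(s^2+w^2)
With w = 24: L{3*cos(24t)*u(t)} = 3s/(s^2+576)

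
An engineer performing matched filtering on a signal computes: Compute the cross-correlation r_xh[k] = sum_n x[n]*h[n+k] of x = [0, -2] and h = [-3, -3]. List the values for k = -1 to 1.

Both sequences indexed from 0 and zero outside their support.
Lags with overlap: k = -1 to 1.
  r_xh[-1] = x[1]*h[0] = 6
  r_xh[0] = x[0]*h[0] + x[1]*h[1] = 6
  r_xh[1] = x[0]*h[1] = 0
r_xh = [6, 6, 0] (for k = -1, ..., 1)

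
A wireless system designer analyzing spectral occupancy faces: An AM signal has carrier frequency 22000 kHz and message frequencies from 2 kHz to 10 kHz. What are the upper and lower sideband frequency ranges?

Upper sideband (USB) = fc + [fm_low, fm_high] = 22000 + [2, 10] = [22002, 22010] kHz
Lower sideband (LSB) = fc - [fm_high, fm_low] = 22000 - [10, 2] = [21990, 21998] kHz
Total occupied spectrum: 21990 kHz to 22010 kHz (plus carrier at 22000 kHz)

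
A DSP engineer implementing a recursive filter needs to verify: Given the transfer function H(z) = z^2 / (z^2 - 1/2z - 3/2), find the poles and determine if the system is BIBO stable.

Poles are roots of the denominator: z^2 - 1/2z - 3/2 = 0.
Quadratic formula: z = [-(-1/2) +/- sqrt((-1/2)^2 - 4*(-3/2))] / 2
Discriminant = 1/4 + 6 = 25/4; sqrt = 5/2.
z = (1/2 +/- 5/2) / 2 => z = 3/2 or z = -1.
|p1| = 1, |p2| = 3/2.
For BIBO stability, all poles must lie inside the unit circle (|p| < 1).
System is UNSTABLE since at least one |p| >= 1.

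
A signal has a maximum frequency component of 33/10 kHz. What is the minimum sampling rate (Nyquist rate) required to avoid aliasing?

By the Nyquist-Shannon sampling theorem,
the minimum sampling rate (Nyquist rate) must be at least 2 * f_max.
Nyquist rate = 2 * 33/10 kHz = 33/5 kHz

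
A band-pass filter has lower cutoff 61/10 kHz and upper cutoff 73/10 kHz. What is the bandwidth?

Bandwidth = f_high - f_low
= 73/10 kHz - 61/10 kHz = 6/5 kHz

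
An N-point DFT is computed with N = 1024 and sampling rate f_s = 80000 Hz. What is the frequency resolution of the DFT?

DFT frequency resolution = f_s / N
= 80000 / 1024 = 625/8 Hz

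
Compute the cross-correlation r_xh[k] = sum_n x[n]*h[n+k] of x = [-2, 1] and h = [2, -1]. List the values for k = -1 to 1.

Both sequences indexed from 0 and zero outside their support.
Lags with overlap: k = -1 to 1.
  r_xh[-1] = x[1]*h[0] = 2
  r_xh[0] = x[0]*h[0] + x[1]*h[1] = -5
  r_xh[1] = x[0]*h[1] = 2
r_xh = [2, -5, 2] (for k = -1, ..., 1)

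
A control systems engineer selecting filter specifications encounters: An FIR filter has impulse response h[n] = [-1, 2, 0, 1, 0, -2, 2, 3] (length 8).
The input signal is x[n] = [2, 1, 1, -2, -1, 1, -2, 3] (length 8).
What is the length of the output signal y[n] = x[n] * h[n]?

For linear convolution, the output length is:
len(y) = len(x) + len(h) - 1 = 8 + 8 - 1 = 15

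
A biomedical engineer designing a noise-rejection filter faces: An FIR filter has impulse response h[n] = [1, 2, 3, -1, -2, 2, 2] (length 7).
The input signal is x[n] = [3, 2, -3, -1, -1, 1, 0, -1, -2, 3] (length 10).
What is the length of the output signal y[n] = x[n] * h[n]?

For linear convolution, the output length is:
len(y) = len(x) + len(h) - 1 = 10 + 7 - 1 = 16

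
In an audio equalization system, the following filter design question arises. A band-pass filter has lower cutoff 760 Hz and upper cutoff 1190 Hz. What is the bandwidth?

Bandwidth = f_high - f_low
= 1190 Hz - 760 Hz = 430 Hz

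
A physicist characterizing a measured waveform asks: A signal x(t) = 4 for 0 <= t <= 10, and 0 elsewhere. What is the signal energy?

Energy = integral of |x(t)|^2 dt over the signal duration
= 4^2 * 10 = 16 * 10 = 160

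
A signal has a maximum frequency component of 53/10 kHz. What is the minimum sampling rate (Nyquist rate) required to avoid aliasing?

By the Nyquist-Shannon sampling theorem,
the minimum sampling rate (Nyquist rate) must be at least 2 * f_max.
Nyquist rate = 2 * 53/10 kHz = 53/5 kHz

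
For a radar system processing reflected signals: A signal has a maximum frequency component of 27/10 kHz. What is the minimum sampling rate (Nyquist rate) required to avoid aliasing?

By the Nyquist-Shannon sampling theorem,
the minimum sampling rate (Nyquist rate) must be at least 2 * f_max.
Nyquist rate = 2 * 27/10 kHz = 27/5 kHz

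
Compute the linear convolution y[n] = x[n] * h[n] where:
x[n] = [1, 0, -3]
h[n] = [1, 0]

y[n] = sum_k x[k]*h[n-k]. Output length = len(x) + len(h) - 1 = 3 + 2 - 1 = 4.
y[0] = 1*1 = 1
y[1] = 0*1 + 1*0 = 0
y[2] = -3*1 + 0*0 = -3
y[3] = -3*0 = 0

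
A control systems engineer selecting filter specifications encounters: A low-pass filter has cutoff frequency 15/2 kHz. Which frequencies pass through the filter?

A low-pass filter passes all frequencies below the cutoff frequency 15/2 kHz and attenuates higher frequencies.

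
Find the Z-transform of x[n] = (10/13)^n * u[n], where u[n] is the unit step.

The Z-transform of a^n * u[n] is z/(z-a) for |z| > |a|.
Here a = 10/13, so X(z) = z/(z - (10/13)) = 13z/(13z - 10)
ROC: |z| > 10/13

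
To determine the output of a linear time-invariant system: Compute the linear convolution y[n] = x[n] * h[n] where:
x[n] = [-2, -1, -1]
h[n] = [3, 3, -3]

y[n] = sum_k x[k]*h[n-k]. Output length = len(x) + len(h) - 1 = 3 + 3 - 1 = 5.
y[0] = -2*3 = -6
y[1] = -1*3 + -2*3 = -9
y[2] = -1*3 + -1*3 + -2*-3 = 0
y[3] = -1*3 + -1*-3 = 0
y[4] = -1*-3 = 3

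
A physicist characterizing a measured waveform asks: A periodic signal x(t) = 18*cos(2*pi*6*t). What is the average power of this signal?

Average power of A*cos(wt) is A^2/2.
P = 18^2 / 2 = 324/2 = 162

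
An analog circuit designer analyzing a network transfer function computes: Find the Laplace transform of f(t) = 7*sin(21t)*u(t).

Standard pair: sin(wt)*u(t) <-> w/(s^2+w^2)
With w = 21: L{7*sin(21t)*u(t)} = 147/(s^2+441)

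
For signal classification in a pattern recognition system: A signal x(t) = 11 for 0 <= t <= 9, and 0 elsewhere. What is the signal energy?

Energy = integral of |x(t)|^2 dt over the signal duration
= 11^2 * 9 = 121 * 9 = 1089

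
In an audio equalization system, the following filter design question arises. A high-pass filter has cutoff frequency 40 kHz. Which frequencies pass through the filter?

A high-pass filter passes all frequencies above the cutoff frequency 40 kHz and attenuates lower frequencies.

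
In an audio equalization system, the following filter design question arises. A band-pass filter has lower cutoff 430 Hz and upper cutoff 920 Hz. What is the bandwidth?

Bandwidth = f_high - f_low
= 920 Hz - 430 Hz = 490 Hz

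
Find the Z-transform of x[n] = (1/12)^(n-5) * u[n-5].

Time-shifting property: if X(z) = Z{x[n]}, then Z{x[n-d]} = z^(-d) * X(z)
X(z) = z/(z - 1/12) for x[n] = (1/12)^n * u[n]
Z{x[n-5]} = z^(-5) * z/(z - 1/12) = z^(-4)/(z - 1/12)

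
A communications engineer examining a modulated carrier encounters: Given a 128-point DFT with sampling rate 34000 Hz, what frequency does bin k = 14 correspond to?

The frequency of DFT bin k is: f_k = k * f_s / N
f_14 = 14 * 34000 / 128 = 14875/4 Hz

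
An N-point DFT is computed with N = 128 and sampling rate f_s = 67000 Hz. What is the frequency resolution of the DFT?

DFT frequency resolution = f_s / N
= 67000 / 128 = 8375/16 Hz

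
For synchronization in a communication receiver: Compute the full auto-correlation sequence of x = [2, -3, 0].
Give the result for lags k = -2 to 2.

r_xx[k] = sum_m x[m]*x[m+k], indexed from 0, for k = -2 to 2:
  r_xx[-2] = x[2]*x[0] = 0
  r_xx[-1] = x[1]*x[0] + x[2]*x[1] = -6
  r_xx[0] = x[0]*x[0] + x[1]*x[1] + x[2]*x[2] = 13
  r_xx[1] = x[0]*x[1] + x[1]*x[2] = -6
  r_xx[2] = x[0]*x[2] = 0
r_xx = [0, -6, 13, -6, 0]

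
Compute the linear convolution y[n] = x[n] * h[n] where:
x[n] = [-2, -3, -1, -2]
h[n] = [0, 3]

y[n] = sum_k x[k]*h[n-k]. Output length = len(x) + len(h) - 1 = 4 + 2 - 1 = 5.
y[0] = -2*0 = 0
y[1] = -3*0 + -2*3 = -6
y[2] = -1*0 + -3*3 = -9
y[3] = -2*0 + -1*3 = -3
y[4] = -2*3 = -6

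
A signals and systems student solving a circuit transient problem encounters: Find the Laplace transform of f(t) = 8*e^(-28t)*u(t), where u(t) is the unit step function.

Standard Laplace transform pair:
e^(-at)*u(t) <-> 1/(s+a)
With a = 28: L{8*e^(-28t)*u(t)} = 8/(s+28), ROC: Re(s) > -28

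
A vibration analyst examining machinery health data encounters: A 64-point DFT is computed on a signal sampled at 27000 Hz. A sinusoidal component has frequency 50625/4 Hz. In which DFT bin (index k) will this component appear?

DFT frequency resolution = f_s/N = 27000/64 = 3375/8 Hz
Bin index k = f_signal / resolution = 50625/4 / 3375/8 = 30
The signal frequency 50625/4 Hz falls in DFT bin k = 30.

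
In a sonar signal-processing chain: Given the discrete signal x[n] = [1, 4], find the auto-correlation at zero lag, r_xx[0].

The auto-correlation at zero lag r_xx[0] equals the signal energy.
r_xx[0] = sum of x[n]^2 = 1^2 + 4^2
= 1 + 16 = 17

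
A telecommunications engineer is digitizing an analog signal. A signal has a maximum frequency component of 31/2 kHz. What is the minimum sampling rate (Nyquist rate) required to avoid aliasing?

By the Nyquist-Shannon sampling theorem,
the minimum sampling rate (Nyquist rate) must be at least 2 * f_max.
Nyquist rate = 2 * 31/2 kHz = 31 kHz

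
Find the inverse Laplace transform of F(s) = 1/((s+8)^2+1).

Standard pair: w/((s+a)^2+w^2) <-> e^(-at)*sin(wt)*u(t)
With a=8, w=1: f(t) = e^(-8t)*sin(t)*u(t)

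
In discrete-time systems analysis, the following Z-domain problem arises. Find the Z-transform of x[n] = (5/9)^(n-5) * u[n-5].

Time-shifting property: if X(z) = Z{x[n]}, then Z{x[n-d]} = z^(-d) * X(z)
X(z) = z/(z - 5/9) for x[n] = (5/9)^n * u[n]
Z{x[n-5]} = z^(-5) * z/(z - 5/9) = z^(-4)/(z - 5/9)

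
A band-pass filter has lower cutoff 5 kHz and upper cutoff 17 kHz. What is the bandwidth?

Bandwidth = f_high - f_low
= 17 kHz - 5 kHz = 12 kHz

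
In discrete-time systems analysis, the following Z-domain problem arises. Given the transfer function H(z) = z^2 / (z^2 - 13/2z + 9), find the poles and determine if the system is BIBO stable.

Poles are roots of the denominator: z^2 - 13/2z + 9 = 0.
Quadratic formula: z = [-(-13/2) +/- sqrt((-13/2)^2 - 4*(9))] / 2
Discriminant = 169/4 - 36 = 25/4; sqrt = 5/2.
z = (13/2 +/- 5/2) / 2 => z = 9/2 or z = 2.
|p1| = 2, |p2| = 9/2.
For BIBO stability, all poles must lie inside the unit circle (|p| < 1).
System is UNSTABLE since at least one |p| >= 1.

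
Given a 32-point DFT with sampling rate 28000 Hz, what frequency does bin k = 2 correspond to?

The frequency of DFT bin k is: f_k = k * f_s / N
f_2 = 2 * 28000 / 32 = 1750 Hz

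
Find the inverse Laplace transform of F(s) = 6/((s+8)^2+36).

Standard pair: w/((s+a)^2+w^2) <-> e^(-at)*sin(wt)*u(t)
With a=8, w=6: f(t) = e^(-8t)*sin(6t)*u(t)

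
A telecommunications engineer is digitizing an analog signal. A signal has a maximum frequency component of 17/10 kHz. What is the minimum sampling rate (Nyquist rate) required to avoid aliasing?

By the Nyquist-Shannon sampling theorem,
the minimum sampling rate (Nyquist rate) must be at least 2 * f_max.
Nyquist rate = 2 * 17/10 kHz = 17/5 kHz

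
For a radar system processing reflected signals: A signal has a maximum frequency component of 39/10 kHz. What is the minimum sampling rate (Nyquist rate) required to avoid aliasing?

By the Nyquist-Shannon sampling theorem,
the minimum sampling rate (Nyquist rate) must be at least 2 * f_max.
Nyquist rate = 2 * 39/10 kHz = 39/5 kHz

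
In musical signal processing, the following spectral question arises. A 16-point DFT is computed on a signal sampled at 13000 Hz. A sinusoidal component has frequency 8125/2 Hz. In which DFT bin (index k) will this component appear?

DFT frequency resolution = f_s/N = 13000/16 = 1625/2 Hz
Bin index k = f_signal / resolution = 8125/2 / 1625/2 = 5
The signal frequency 8125/2 Hz falls in DFT bin k = 5.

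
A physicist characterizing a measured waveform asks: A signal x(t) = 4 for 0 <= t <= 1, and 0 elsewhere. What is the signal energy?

Energy = integral of |x(t)|^2 dt over the signal duration
= 4^2 * 1 = 16 * 1 = 16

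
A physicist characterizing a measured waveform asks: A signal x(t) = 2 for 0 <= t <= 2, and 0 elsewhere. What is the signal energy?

Energy = integral of |x(t)|^2 dt over the signal duration
= 2^2 * 2 = 4 * 2 = 8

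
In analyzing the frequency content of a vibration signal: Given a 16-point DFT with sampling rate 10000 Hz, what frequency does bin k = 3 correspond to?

The frequency of DFT bin k is: f_k = k * f_s / N
f_3 = 3 * 10000 / 16 = 1875 Hz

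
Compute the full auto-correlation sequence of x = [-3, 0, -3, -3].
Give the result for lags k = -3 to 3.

r_xx[k] = sum_m x[m]*x[m+k], indexed from 0, for k = -3 to 3:
  r_xx[-3] = x[3]*x[0] = 9
  r_xx[-2] = x[2]*x[0] + x[3]*x[1] = 9
  r_xx[-1] = x[1]*x[0] + x[2]*x[1] + x[3]*x[2] = 9
  r_xx[0] = x[0]*x[0] + x[1]*x[1] + x[2]*x[2] + x[3]*x[3] = 27
  r_xx[1] = x[0]*x[1] + x[1]*x[2] + x[2]*x[3] = 9
  r_xx[2] = x[0]*x[2] + x[1]*x[3] = 9
  r_xx[3] = x[0]*x[3] = 9
r_xx = [9, 9, 9, 27, 9, 9, 9]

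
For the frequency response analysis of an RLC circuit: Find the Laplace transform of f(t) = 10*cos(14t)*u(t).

Standard pair: cos(wt)*u(t) <-> s/(s^2+w^2)
With w = 14: L{10*cos(14t)*u(t)} = 10s/(s^2+196)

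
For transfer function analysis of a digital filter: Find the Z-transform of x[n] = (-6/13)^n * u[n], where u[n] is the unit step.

The Z-transform of a^n * u[n] is z/(z-a) for |z| > |a|.
Here a = -6/13, so X(z) = z/(z - (-6/13)) = 13z/(13z + 6)
ROC: |z| > 6/13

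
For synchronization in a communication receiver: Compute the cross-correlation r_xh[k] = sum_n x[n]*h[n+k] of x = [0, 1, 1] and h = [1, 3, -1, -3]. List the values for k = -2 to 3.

Both sequences indexed from 0 and zero outside their support.
Lags with overlap: k = -2 to 3.
  r_xh[-2] = x[2]*h[0] = 1
  r_xh[-1] = x[1]*h[0] + x[2]*h[1] = 4
  r_xh[0] = x[0]*h[0] + x[1]*h[1] + x[2]*h[2] = 2
  r_xh[1] = x[0]*h[1] + x[1]*h[2] + x[2]*h[3] = -4
  r_xh[2] = x[0]*h[2] + x[1]*h[3] = -3
  r_xh[3] = x[0]*h[3] = 0
r_xh = [1, 4, 2, -4, -3, 0] (for k = -2, ..., 3)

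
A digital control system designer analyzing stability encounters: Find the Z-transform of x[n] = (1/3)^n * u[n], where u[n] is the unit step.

The Z-transform of a^n * u[n] is z/(z-a) for |z| > |a|.
Here a = 1/3, so X(z) = z/(z - (1/3)) = 3z/(3z - 1)
ROC: |z| > 1/3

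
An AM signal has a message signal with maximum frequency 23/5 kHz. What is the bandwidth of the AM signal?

In AM (double-sideband), the bandwidth is twice the message frequency.
BW = 2 * f_m = 2 * 23/5 kHz = 46/5 kHz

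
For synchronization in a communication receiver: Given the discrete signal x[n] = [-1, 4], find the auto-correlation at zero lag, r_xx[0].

The auto-correlation at zero lag r_xx[0] equals the signal energy.
r_xx[0] = sum of x[n]^2 = (-1)^2 + 4^2
= 1 + 16 = 17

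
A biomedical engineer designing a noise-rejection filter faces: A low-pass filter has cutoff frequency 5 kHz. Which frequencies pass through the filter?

A low-pass filter passes all frequencies below the cutoff frequency 5 kHz and attenuates higher frequencies.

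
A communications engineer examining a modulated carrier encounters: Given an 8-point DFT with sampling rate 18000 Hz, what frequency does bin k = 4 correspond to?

The frequency of DFT bin k is: f_k = k * f_s / N
f_4 = 4 * 18000 / 8 = 9000 Hz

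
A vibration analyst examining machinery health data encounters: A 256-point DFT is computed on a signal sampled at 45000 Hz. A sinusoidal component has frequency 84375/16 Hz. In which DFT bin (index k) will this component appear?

DFT frequency resolution = f_s/N = 45000/256 = 5625/32 Hz
Bin index k = f_signal / resolution = 84375/16 / 5625/32 = 30
The signal frequency 84375/16 Hz falls in DFT bin k = 30.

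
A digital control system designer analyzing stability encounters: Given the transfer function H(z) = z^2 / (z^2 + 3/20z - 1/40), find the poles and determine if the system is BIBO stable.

Poles are roots of the denominator: z^2 + 3/20z - 1/40 = 0.
Quadratic formula: z = [-(3/20) +/- sqrt((3/20)^2 - 4*(-1/40))] / 2
Discriminant = 9/400 + 1/10 = 49/400; sqrt = 7/20.
z = (-3/20 +/- 7/20) / 2 => z = 1/10 or z = -1/4.
|p1| = 1/4, |p2| = 1/10.
For BIBO stability, all poles must lie inside the unit circle (|p| < 1).
System is STABLE since both |p| < 1.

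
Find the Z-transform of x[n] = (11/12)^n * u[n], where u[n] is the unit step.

The Z-transform of a^n * u[n] is z/(z-a) for |z| > |a|.
Here a = 11/12, so X(z) = z/(z - (11/12)) = 12z/(12z - 11)
ROC: |z| > 11/12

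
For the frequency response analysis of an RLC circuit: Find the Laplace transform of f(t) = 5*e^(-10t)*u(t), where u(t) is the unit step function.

Standard Laplace transform pair:
e^(-at)*u(t) <-> 1/(s+a)
With a = 10: L{5*e^(-10t)*u(t)} = 5/(s+10), ROC: Re(s) > -10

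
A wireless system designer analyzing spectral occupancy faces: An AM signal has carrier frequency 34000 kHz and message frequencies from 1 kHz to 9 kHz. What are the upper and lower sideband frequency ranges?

Upper sideband (USB) = fc + [fm_low, fm_high] = 34000 + [1, 9] = [34001, 34009] kHz
Lower sideband (LSB) = fc - [fm_high, fm_low] = 34000 - [9, 1] = [33991, 33999] kHz
Total occupied spectrum: 33991 kHz to 34009 kHz (plus carrier at 34000 kHz)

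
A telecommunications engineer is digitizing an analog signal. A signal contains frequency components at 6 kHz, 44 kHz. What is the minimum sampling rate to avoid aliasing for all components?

The highest frequency component is f_max = 44 kHz.
Nyquist rate = 2 * f_max = 2 * 44 kHz = 88 kHz.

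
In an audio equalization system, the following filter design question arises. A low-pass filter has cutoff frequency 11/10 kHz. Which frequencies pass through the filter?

A low-pass filter passes all frequencies below the cutoff frequency 11/10 kHz and attenuates higher frequencies.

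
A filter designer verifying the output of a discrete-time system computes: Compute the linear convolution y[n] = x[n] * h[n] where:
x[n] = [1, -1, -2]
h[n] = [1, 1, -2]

y[n] = sum_k x[k]*h[n-k]. Output length = len(x) + len(h) - 1 = 3 + 3 - 1 = 5.
y[0] = 1*1 = 1
y[1] = -1*1 + 1*1 = 0
y[2] = -2*1 + -1*1 + 1*-2 = -5
y[3] = -2*1 + -1*-2 = 0
y[4] = -2*-2 = 4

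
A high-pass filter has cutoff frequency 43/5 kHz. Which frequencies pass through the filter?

A high-pass filter passes all frequencies above the cutoff frequency 43/5 kHz and attenuates lower frequencies.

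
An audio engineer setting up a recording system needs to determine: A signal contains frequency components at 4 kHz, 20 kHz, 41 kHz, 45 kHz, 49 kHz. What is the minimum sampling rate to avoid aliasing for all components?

The highest frequency component is f_max = 49 kHz.
Nyquist rate = 2 * f_max = 2 * 49 kHz = 98 kHz.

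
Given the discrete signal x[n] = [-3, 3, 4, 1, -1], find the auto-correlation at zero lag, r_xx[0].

The auto-correlation at zero lag r_xx[0] equals the signal energy.
r_xx[0] = sum of x[n]^2 = (-3)^2 + 3^2 + 4^2 + 1^2 + (-1)^2
= 9 + 9 + 16 + 1 + 1 = 36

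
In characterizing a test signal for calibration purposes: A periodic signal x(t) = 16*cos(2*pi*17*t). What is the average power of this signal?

Average power of A*cos(wt) is A^2/2.
P = 16^2 / 2 = 256/2 = 128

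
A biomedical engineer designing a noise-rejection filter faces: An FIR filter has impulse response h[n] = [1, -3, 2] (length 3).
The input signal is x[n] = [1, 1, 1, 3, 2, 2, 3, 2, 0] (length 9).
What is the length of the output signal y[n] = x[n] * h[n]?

For linear convolution, the output length is:
len(y) = len(x) + len(h) - 1 = 9 + 3 - 1 = 11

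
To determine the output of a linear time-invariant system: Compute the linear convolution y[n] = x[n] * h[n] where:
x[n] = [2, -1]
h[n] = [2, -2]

y[n] = sum_k x[k]*h[n-k]. Output length = len(x) + len(h) - 1 = 2 + 2 - 1 = 3.
y[0] = 2*2 = 4
y[1] = -1*2 + 2*-2 = -6
y[2] = -1*-2 = 2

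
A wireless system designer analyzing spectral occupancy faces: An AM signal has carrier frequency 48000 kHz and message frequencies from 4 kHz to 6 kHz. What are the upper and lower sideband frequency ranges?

Upper sideband (USB) = fc + [fm_low, fm_high] = 48000 + [4, 6] = [48004, 48006] kHz
Lower sideband (LSB) = fc - [fm_high, fm_low] = 48000 - [6, 4] = [47994, 47996] kHz
Total occupied spectrum: 47994 kHz to 48006 kHz (plus carrier at 48000 kHz)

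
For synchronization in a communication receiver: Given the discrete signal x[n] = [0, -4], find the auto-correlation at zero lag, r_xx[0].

The auto-correlation at zero lag r_xx[0] equals the signal energy.
r_xx[0] = sum of x[n]^2 = 0^2 + (-4)^2
= 0 + 16 = 16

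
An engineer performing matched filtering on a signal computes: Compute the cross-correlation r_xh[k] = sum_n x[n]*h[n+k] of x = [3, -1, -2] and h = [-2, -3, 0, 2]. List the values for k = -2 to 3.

Both sequences indexed from 0 and zero outside their support.
Lags with overlap: k = -2 to 3.
  r_xh[-2] = x[2]*h[0] = 4
  r_xh[-1] = x[1]*h[0] + x[2]*h[1] = 8
  r_xh[0] = x[0]*h[0] + x[1]*h[1] + x[2]*h[2] = -3
  r_xh[1] = x[0]*h[1] + x[1]*h[2] + x[2]*h[3] = -13
  r_xh[2] = x[0]*h[2] + x[1]*h[3] = -2
  r_xh[3] = x[0]*h[3] = 6
r_xh = [4, 8, -3, -13, -2, 6] (for k = -2, ..., 3)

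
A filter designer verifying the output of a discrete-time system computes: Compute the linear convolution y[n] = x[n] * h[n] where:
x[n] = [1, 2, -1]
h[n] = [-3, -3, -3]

y[n] = sum_k x[k]*h[n-k]. Output length = len(x) + len(h) - 1 = 3 + 3 - 1 = 5.
y[0] = 1*-3 = -3
y[1] = 2*-3 + 1*-3 = -9
y[2] = -1*-3 + 2*-3 + 1*-3 = -6
y[3] = -1*-3 + 2*-3 = -3
y[4] = -1*-3 = 3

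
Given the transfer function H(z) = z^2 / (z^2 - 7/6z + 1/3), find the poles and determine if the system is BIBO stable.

Poles are roots of the denominator: z^2 - 7/6z + 1/3 = 0.
Quadratic formula: z = [-(-7/6) +/- sqrt((-7/6)^2 - 4*(1/3))] / 2
Discriminant = 49/36 - 4/3 = 1/36; sqrt = 1/6.
z = (7/6 +/- 1/6) / 2 => z = 2/3 or z = 1/2.
|p1| = 2/3, |p2| = 1/2.
For BIBO stability, all poles must lie inside the unit circle (|p| < 1).
System is STABLE since both |p| < 1.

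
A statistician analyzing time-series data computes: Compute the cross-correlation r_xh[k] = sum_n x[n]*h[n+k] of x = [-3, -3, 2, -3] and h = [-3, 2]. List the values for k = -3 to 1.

Both sequences indexed from 0 and zero outside their support.
Lags with overlap: k = -3 to 1.
  r_xh[-3] = x[3]*h[0] = 9
  r_xh[-2] = x[2]*h[0] + x[3]*h[1] = -12
  r_xh[-1] = x[1]*h[0] + x[2]*h[1] = 13
  r_xh[0] = x[0]*h[0] + x[1]*h[1] = 3
  r_xh[1] = x[0]*h[1] = -6
r_xh = [9, -12, 13, 3, -6] (for k = -3, ..., 1)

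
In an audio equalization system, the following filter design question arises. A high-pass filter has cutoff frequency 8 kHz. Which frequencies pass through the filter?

A high-pass filter passes all frequencies above the cutoff frequency 8 kHz and attenuates lower frequencies.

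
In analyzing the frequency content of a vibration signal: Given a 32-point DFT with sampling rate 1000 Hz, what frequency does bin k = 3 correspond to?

The frequency of DFT bin k is: f_k = k * f_s / N
f_3 = 3 * 1000 / 32 = 375/4 Hz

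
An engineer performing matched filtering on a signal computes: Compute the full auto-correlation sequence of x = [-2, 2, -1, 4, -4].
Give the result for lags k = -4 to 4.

r_xx[k] = sum_m x[m]*x[m+k], indexed from 0, for k = -4 to 4:
  r_xx[-4] = x[4]*x[0] = 8
  r_xx[-3] = x[3]*x[0] + x[4]*x[1] = -16
  r_xx[-2] = x[2]*x[0] + x[3]*x[1] + x[4]*x[2] = 14
  r_xx[-1] = x[1]*x[0] + x[2]*x[1] + x[3]*x[2] + x[4]*x[3] = -26
  r_xx[0] = x[0]*x[0] + x[1]*x[1] + x[2]*x[2] + x[3]*x[3] + x[4]*x[4] = 41
  r_xx[1] = x[0]*x[1] + x[1]*x[2] + x[2]*x[3] + x[3]*x[4] = -26
  r_xx[2] = x[0]*x[2] + x[1]*x[3] + x[2]*x[4] = 14
  r_xx[3] = x[0]*x[3] + x[1]*x[4] = -16
  r_xx[4] = x[0]*x[4] = 8
r_xx = [8, -16, 14, -26, 41, -26, 14, -16, 8]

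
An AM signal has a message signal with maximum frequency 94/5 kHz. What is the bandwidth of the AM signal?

In AM (double-sideband), the bandwidth is twice the message frequency.
BW = 2 * f_m = 2 * 94/5 kHz = 188/5 kHz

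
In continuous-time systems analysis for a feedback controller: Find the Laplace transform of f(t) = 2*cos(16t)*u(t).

Standard pair: cos(wt)*u(t) <-> s/(s^2+w^2)
With w = 16: L{2*cos(16t)*u(t)} = 2s/(s^2+256)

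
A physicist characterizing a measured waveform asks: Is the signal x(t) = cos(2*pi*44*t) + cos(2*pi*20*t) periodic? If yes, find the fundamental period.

f1 = 44 Hz, f2 = 20 Hz
Period T1 = 1/44, T2 = 1/20
Ratio T1/T2 = 20/44, which is rational.
The signal is periodic with fundamental period T = 1/GCD(44,20) = 1/4 s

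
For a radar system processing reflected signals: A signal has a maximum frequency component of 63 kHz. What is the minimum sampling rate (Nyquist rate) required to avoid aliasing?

By the Nyquist-Shannon sampling theorem,
the minimum sampling rate (Nyquist rate) must be at least 2 * f_max.
Nyquist rate = 2 * 63 kHz = 126 kHz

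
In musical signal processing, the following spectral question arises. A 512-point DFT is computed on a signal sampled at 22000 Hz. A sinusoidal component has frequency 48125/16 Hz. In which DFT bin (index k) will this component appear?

DFT frequency resolution = f_s/N = 22000/512 = 1375/32 Hz
Bin index k = f_signal / resolution = 48125/16 / 1375/32 = 70
The signal frequency 48125/16 Hz falls in DFT bin k = 70.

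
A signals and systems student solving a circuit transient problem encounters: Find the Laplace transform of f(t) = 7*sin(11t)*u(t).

Standard pair: sin(wt)*u(t) <-> w/(s^2+w^2)
With w = 11: L{7*sin(11t)*u(t)} = 77/(s^2+121)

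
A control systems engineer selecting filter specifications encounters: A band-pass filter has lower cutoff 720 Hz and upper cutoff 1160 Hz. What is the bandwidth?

Bandwidth = f_high - f_low
= 1160 Hz - 720 Hz = 440 Hz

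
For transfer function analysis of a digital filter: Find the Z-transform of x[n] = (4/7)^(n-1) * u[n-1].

Time-shifting property: if X(z) = Z{x[n]}, then Z{x[n-d]} = z^(-d) * X(z)
X(z) = z/(z - 4/7) for x[n] = (4/7)^n * u[n]
Z{x[n-1]} = z^(-1) * z/(z - 4/7) = 1/(z - 4/7)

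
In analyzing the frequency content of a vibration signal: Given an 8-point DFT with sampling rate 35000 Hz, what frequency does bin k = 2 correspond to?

The frequency of DFT bin k is: f_k = k * f_s / N
f_2 = 2 * 35000 / 8 = 8750 Hz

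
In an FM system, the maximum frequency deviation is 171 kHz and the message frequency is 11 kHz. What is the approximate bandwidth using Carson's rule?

Carson's rule: BW = 2*(delta_f + f_m)
= 2*(171 + 11) kHz = 364 kHz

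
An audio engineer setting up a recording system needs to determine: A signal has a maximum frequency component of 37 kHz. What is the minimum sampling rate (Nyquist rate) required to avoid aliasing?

By the Nyquist-Shannon sampling theorem,
the minimum sampling rate (Nyquist rate) must be at least 2 * f_max.
Nyquist rate = 2 * 37 kHz = 74 kHz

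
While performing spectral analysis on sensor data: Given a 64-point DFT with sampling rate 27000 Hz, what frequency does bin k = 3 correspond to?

The frequency of DFT bin k is: f_k = k * f_s / N
f_3 = 3 * 27000 / 64 = 10125/8 Hz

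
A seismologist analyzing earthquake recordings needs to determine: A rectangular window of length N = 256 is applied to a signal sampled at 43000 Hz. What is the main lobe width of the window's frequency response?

For a rectangular window of length N,
the main lobe width in frequency is 2*f_s/N.
= 2*43000/256 = 5375/16 Hz
This determines the minimum frequency separation for resolving two sinusoids.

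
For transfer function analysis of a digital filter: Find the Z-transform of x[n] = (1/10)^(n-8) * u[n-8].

Time-shifting property: if X(z) = Z{x[n]}, then Z{x[n-d]} = z^(-d) * X(z)
X(z) = z/(z - 1/10) for x[n] = (1/10)^n * u[n]
Z{x[n-8]} = z^(-8) * z/(z - 1/10) = z^(-7)/(z - 1/10)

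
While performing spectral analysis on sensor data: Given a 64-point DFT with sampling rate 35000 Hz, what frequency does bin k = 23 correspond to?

The frequency of DFT bin k is: f_k = k * f_s / N
f_23 = 23 * 35000 / 64 = 100625/8 Hz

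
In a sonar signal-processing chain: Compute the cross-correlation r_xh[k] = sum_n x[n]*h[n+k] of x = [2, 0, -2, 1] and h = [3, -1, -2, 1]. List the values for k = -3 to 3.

Both sequences indexed from 0 and zero outside their support.
Lags with overlap: k = -3 to 3.
  r_xh[-3] = x[3]*h[0] = 3
  r_xh[-2] = x[2]*h[0] + x[3]*h[1] = -7
  r_xh[-1] = x[1]*h[0] + x[2]*h[1] + x[3]*h[2] = 0
  r_xh[0] = x[0]*h[0] + x[1]*h[1] + x[2]*h[2] + x[3]*h[3] = 11
  r_xh[1] = x[0]*h[1] + x[1]*h[2] + x[2]*h[3] = -4
  r_xh[2] = x[0]*h[2] + x[1]*h[3] = -4
  r_xh[3] = x[0]*h[3] = 2
r_xh = [3, -7, 0, 11, -4, -4, 2] (for k = -3, ..., 3)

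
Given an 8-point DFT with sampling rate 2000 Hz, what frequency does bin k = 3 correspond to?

The frequency of DFT bin k is: f_k = k * f_s / N
f_3 = 3 * 2000 / 8 = 750 Hz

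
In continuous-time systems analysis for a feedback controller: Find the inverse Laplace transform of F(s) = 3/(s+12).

Standard pair: k/(s+a) <-> k*e^(-at)*u(t)
With k=3, a=12: f(t) = 3*e^(-12t)*u(t)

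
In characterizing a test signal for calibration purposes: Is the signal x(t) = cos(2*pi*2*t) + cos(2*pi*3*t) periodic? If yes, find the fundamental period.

f1 = 2 Hz, f2 = 3 Hz
Period T1 = 1/2, T2 = 1/3
Ratio T1/T2 = 3/2, which is rational.
The signal is periodic with fundamental period T = 1/GCD(2,3) = 1 s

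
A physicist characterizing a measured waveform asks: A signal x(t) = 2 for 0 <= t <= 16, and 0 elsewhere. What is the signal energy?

Energy = integral of |x(t)|^2 dt over the signal duration
= 2^2 * 16 = 4 * 16 = 64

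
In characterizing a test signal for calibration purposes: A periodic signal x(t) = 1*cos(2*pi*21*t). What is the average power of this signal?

Average power of A*cos(wt) is A^2/2.
P = 1^2 / 2 = 1/2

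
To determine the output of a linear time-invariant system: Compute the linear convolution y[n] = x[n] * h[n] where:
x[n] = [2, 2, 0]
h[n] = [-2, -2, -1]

y[n] = sum_k x[k]*h[n-k]. Output length = len(x) + len(h) - 1 = 3 + 3 - 1 = 5.
y[0] = 2*-2 = -4
y[1] = 2*-2 + 2*-2 = -8
y[2] = 0*-2 + 2*-2 + 2*-1 = -6
y[3] = 0*-2 + 2*-1 = -2
y[4] = 0*-1 = 0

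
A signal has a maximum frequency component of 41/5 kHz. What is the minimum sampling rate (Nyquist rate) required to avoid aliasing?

By the Nyquist-Shannon sampling theorem,
the minimum sampling rate (Nyquist rate) must be at least 2 * f_max.
Nyquist rate = 2 * 41/5 kHz = 82/5 kHz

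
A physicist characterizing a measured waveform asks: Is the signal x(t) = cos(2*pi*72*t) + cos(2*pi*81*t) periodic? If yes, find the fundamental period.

f1 = 72 Hz, f2 = 81 Hz
Period T1 = 1/72, T2 = 1/81
Ratio T1/T2 = 81/72, which is rational.
The signal is periodic with fundamental period T = 1/GCD(72,81) = 1/9 s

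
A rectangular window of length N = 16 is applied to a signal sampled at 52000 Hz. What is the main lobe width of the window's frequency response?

For a rectangular window of length N,
the main lobe width in frequency is 2*f_s/N.
= 2*52000/16 = 6500 Hz
This determines the minimum frequency separation for resolving two sinusoids.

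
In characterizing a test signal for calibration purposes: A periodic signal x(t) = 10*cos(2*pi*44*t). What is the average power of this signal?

Average power of A*cos(wt) is A^2/2.
P = 10^2 / 2 = 100/2 = 50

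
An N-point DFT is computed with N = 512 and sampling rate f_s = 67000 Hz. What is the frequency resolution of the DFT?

DFT frequency resolution = f_s / N
= 67000 / 512 = 8375/64 Hz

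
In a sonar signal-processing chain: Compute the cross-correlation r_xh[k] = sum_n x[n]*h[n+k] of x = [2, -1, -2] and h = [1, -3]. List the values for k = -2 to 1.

Both sequences indexed from 0 and zero outside their support.
Lags with overlap: k = -2 to 1.
  r_xh[-2] = x[2]*h[0] = -2
  r_xh[-1] = x[1]*h[0] + x[2]*h[1] = 5
  r_xh[0] = x[0]*h[0] + x[1]*h[1] = 5
  r_xh[1] = x[0]*h[1] = -6
r_xh = [-2, 5, 5, -6] (for k = -2, ..., 1)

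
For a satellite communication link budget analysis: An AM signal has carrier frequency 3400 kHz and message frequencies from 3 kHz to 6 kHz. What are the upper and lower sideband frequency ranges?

Upper sideband (USB) = fc + [fm_low, fm_high] = 3400 + [3, 6] = [3403, 3406] kHz
Lower sideband (LSB) = fc - [fm_high, fm_low] = 3400 - [6, 3] = [3394, 3397] kHz
Total occupied spectrum: 3394 kHz to 3406 kHz (plus carrier at 3400 kHz)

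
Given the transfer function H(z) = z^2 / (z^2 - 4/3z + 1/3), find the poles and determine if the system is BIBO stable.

Poles are roots of the denominator: z^2 - 4/3z + 1/3 = 0.
Quadratic formula: z = [-(-4/3) +/- sqrt((-4/3)^2 - 4*(1/3))] / 2
Discriminant = 16/9 - 4/3 = 4/9; sqrt = 2/3.
z = (4/3 +/- 2/3) / 2 => z = 1 or z = 1/3.
|p1| = 1, |p2| = 1/3.
For BIBO stability, all poles must lie inside the unit circle (|p| < 1).
System is UNSTABLE since at least one |p| >= 1.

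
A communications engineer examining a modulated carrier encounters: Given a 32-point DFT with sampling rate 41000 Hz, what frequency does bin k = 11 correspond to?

The frequency of DFT bin k is: f_k = k * f_s / N
f_11 = 11 * 41000 / 32 = 56375/4 Hz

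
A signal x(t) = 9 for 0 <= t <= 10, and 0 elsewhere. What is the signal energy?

Energy = integral of |x(t)|^2 dt over the signal duration
= 9^2 * 10 = 81 * 10 = 810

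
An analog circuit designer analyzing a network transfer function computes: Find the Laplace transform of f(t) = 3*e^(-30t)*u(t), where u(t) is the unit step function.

Standard Laplace transform pair:
e^(-at)*u(t) <-> 1/(s+a)
With a = 30: L{3*e^(-30t)*u(t)} = 3/(s+30), ROC: Re(s) > -30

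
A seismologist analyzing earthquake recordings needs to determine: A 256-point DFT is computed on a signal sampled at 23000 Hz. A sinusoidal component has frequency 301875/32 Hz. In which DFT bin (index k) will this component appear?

DFT frequency resolution = f_s/N = 23000/256 = 2875/32 Hz
Bin index k = f_signal / resolution = 301875/32 / 2875/32 = 105
The signal frequency 301875/32 Hz falls in DFT bin k = 105.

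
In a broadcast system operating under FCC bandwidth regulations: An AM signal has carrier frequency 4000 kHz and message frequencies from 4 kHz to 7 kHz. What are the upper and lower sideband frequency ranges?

Upper sideband (USB) = fc + [fm_low, fm_high] = 4000 + [4, 7] = [4004, 4007] kHz
Lower sideband (LSB) = fc - [fm_high, fm_low] = 4000 - [7, 4] = [3993, 3996] kHz
Total occupied spectrum: 3993 kHz to 4007 kHz (plus carrier at 4000 kHz)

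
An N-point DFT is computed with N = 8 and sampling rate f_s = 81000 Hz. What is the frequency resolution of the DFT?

DFT frequency resolution = f_s / N
= 81000 / 8 = 10125 Hz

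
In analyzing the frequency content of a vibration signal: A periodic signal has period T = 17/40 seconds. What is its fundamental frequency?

The fundamental frequency is the reciprocal of the period.
f = 1/T = 1/(17/40) = 40/17 Hz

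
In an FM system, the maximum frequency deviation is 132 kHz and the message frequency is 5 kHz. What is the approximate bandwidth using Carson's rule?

Carson's rule: BW = 2*(delta_f + f_m)
= 2*(132 + 5) kHz = 274 kHz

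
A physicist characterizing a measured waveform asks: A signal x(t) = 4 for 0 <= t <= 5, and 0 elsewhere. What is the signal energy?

Energy = integral of |x(t)|^2 dt over the signal duration
= 4^2 * 5 = 16 * 5 = 80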